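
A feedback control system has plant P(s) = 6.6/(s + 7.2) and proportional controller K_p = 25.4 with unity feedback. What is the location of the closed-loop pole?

Closed-loop transfer function: T(s) = K_p·P(s)/(1 + K_p·P(s)) = 167.6/(s + 7.2 + 167.6) = 167.6/(s + 174.8).
The closed-loop pole is at s = −174.8.

s = -174.8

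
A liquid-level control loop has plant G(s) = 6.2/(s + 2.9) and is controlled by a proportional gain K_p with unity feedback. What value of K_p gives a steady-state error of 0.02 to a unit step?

K_p = 22.9

Steady-state error for a unit step on this type-0 loop is 1/(1 + K_p·G(0)).
G(0) = 2.138. Require 1/(1 + K_p·2.138) = 0.02, so 1 + 2.138·K_p = 50.
K_p = (50 − 1)/2.138 = 22.9.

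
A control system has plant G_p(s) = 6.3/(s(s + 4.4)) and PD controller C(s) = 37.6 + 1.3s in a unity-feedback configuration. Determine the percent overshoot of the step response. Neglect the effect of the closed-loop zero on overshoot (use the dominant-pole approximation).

Forward path: (37.6 + 1.3s)·6.3/(s(s+4.4)). The closed-loop characteristic equation is s² + (4.4 + 6.3·1.3)s + 6.3·37.6 = 0.
That is s² + 12.59s + 236.9 = 0, so ω_n = 15.39 rad/s and ζ = 12.59/(2·15.39) = 0.409.
%OS = 100·exp(−πζ/√(1−ζ²)) = 24.5%.

24.5%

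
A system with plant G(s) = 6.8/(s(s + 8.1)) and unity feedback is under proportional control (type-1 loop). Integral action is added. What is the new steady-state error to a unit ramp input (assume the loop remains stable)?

The integrator raises the loop to type 2, so K_v → ∞ and e_ss to a ramp is zero.

0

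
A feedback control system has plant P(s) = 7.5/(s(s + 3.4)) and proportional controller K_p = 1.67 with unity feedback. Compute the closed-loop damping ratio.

ζ = 0.48

The closed-loop denominator is s(s+3.4) + 1.67·7.5 = s² + 3.4s + 12.52.
Matching s² + 2ζω_n s + ω_n²: ω_n = √12.52 = 3.539 rad/s and 2ζω_n = 3.4, so ζ = 3.4/(2·3.539) = 0.48.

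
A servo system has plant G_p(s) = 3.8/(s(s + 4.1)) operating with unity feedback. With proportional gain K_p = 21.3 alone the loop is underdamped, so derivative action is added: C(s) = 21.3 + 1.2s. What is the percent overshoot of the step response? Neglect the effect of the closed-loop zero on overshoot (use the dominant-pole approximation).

17.8%

Forward path: (21.3 + 1.2s)·3.8/(s(s+4.1)). The closed-loop characteristic equation is s² + (4.1 + 3.8·1.2)s + 3.8·21.3 = 0.
That is s² + 8.66s + 80.94 = 0, so ω_n = 8.997 rad/s and ζ = 8.66/(2·8.997) = 0.4813.
%OS = 100·exp(−πζ/√(1−ζ²)) = 17.8%.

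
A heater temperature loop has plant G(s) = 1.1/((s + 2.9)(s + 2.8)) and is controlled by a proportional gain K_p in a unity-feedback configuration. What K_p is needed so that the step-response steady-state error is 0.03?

The loop is type 0, so e_ss(step) = 1/(1 + K_pos) with K_pos = K_p·G(0).
G(0) = 0.1355. Require 1/(1 + K_p·0.1355) = 0.03, so 1 + 0.1355·K_p = 33.33.
K_p = (33.33 − 1)/0.1355 = 239.

K_p = 239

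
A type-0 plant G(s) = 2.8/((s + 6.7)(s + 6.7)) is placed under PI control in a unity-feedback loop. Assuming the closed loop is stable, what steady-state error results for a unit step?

The PI controller's integrator makes the forward path type 1, so e_ss to a step is zero.

0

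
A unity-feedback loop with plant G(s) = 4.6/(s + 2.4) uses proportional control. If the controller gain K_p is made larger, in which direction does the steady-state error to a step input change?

e_ss = 1/(1 + K_p·G(0)); a larger K_p raises the denominator, so e_ss decreases.

decrease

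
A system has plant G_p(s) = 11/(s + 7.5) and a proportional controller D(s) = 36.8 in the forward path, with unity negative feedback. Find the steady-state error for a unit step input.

The loop is type 0. Static position error constant K_pos = D(0)·G_p(0) = 36.8·1.467 = 53.97.
Steady-state error to a unit step: e_ss = 1/(1+K_pos) = 1/54.97 = 0.0182.

0.0182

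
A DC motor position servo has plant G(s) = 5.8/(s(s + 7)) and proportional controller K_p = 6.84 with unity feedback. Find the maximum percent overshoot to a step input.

12.2%

Closed-loop characteristic equation: s² + 7s + 39.67 = 0, so ω_n = 6.299 rad/s and ζ = 7/(2·6.299) = 0.5557.
%OS = 100·exp(−πζ/√(1−ζ²)) = 100·exp(−π·0.5557/√0.6912) = 12.2%.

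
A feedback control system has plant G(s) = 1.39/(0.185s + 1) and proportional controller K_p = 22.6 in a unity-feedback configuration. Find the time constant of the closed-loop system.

Closed loop: T(s) = K_p·G/(1+K_p·G) = 31.41/(0.185s + 1 + 31.41), with pole at s = −(1 + 31.41)/0.185 = −175.2.
Closed-loop time constant τ = 1/175.2 = 0.00571 s.

τ = 0.00571 s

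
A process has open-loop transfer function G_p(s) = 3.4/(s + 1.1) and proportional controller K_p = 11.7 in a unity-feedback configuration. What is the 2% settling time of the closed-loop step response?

T_s ≈ 0.0978 s

Closed-loop transfer function: T(s) = K_p·G_p(s)/(1 + K_p·G_p(s)) = 39.78/(s + 1.1 + 39.78) = 39.78/(s + 40.88).
Time constant τ = 1/40.88 = 0.02446 s, so the 2% settling time is about 4τ = 0.0978 s.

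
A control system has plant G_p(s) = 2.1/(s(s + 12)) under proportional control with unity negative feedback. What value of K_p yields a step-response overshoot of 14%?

K_p = 60.9

From %OS = 100·exp(−πζ/√(1−ζ²)) = 14%, ζ = −ln(0.14)/√(π²+ln²(0.14)) = 0.5305.
Characteristic equation s² + 12s + 2.1K_p = 0 gives ζ = 12/(2√(2.1K_p)).
Setting ζ = 0.5305: √(2.1K_p) = 12/(2·0.5305) = 11.31, so K_p = 127.9/2.1 = 60.9.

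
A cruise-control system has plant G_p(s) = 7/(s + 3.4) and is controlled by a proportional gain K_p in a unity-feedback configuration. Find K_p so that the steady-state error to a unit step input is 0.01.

The loop is type 0, so e_ss(step) = 1/(1 + K_pos) with K_pos = K_p·G_p(0).
G_p(0) = 2.059. Require 1/(1 + K_p·2.059) = 0.01, so 1 + 2.059·K_p = 100.
K_p = (100 − 1)/2.059 = 48.1.

K_p = 48.1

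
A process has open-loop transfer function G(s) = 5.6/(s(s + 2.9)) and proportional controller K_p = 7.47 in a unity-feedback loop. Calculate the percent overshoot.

The closed-loop denominator s² + 2.9s + 41.83 gives ω_n = √41.83 = 6.468 and ζ = 2.9/(2ω_n) = 0.2242.
%OS = 100·exp(−πζ/√(1−ζ²)) = 100·exp(−π·0.2242/√0.9497) = 48.5%.

48.5%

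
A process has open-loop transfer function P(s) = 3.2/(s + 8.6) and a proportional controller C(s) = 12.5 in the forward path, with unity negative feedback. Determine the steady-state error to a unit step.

The loop is type 0. Static position error constant K_pos = C(0)·P(0) = 12.5·0.3721 = 4.651.
Steady-state error to a unit step: e_ss = 1/(1+K_pos) = 1/5.651 = 0.177.

0.177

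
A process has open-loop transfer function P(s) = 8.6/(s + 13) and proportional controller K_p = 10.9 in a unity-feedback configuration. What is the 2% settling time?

Closed-loop transfer function: T(s) = K_p·P(s)/(1 + K_p·P(s)) = 93.74/(s + 13 + 93.74) = 93.74/(s + 106.7).
Time constant τ = 1/106.7 = 0.009369 s, so the 2% settling time is about 4τ = 0.0375 s.

T_s ≈ 0.0375 s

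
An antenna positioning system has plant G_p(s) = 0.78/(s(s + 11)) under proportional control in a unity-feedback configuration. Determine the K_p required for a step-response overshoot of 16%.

From %OS = 100·exp(−πζ/√(1−ζ²)) = 16%, ζ = −ln(0.16)/√(π²+ln²(0.16)) = 0.5039.
Characteristic equation s² + 11s + 0.78K_p = 0 gives ζ = 11/(2√(0.78K_p)).
Setting ζ = 0.5039: √(0.78K_p) = 11/(2·0.5039) = 10.92, so K_p = 119.1/0.78 = 153.

K_p = 153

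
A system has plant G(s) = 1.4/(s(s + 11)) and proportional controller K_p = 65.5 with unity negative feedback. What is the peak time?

T_p = 0.401 s

Closed-loop characteristic equation: s² + 11s + 91.7 = 0, so ω_n = 9.576 rad/s and ζ = 11/(2·9.576) = 0.5744.
Damped frequency ω_d = ω_n√(1−ζ²) = 7.839 rad/s, so peak time T_p = π/ω_d = 0.401 s.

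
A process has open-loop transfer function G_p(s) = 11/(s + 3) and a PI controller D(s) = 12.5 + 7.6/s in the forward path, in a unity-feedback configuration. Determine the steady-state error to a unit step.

0

The open loop D(s)G_p(s) has a pole at the origin (type 1), so the static position error constant is infinite and e_ss = 1/(1+∞) = 0.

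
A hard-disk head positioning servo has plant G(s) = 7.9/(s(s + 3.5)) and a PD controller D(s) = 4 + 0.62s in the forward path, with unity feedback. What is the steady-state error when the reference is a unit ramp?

0.111

The loop has one pole at the origin (type 1). Velocity error constant K_v = lim_{s→0} s·D(s)G(s) = 4·7.9/3.5 = 9.029.
Steady-state error to a unit ramp: e_ss = 1/K_v = 0.111.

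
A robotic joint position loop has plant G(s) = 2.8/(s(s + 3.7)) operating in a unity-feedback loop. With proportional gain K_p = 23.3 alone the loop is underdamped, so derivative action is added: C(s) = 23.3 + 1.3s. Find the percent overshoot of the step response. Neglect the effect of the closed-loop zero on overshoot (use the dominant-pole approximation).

Forward path: (23.3 + 1.3s)·2.8/(s(s+3.7)). The closed-loop characteristic equation is s² + (3.7 + 2.8·1.3)s + 2.8·23.3 = 0.
That is s² + 7.34s + 65.24 = 0, so ω_n = 8.077 rad/s and ζ = 7.34/(2·8.077) = 0.4544.
%OS = 100·exp(−πζ/√(1−ζ²)) = 20.1%.

20.1%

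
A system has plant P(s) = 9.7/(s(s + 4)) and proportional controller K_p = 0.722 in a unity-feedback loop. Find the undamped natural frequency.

The closed-loop denominator is s(s+4) + 0.722·9.7 = s² + 4s + 7.003.
Matching s² + 2ζω_n s + ω_n²: ω_n = √7.003 = 2.646 rad/s and 2ζω_n = 4, so ζ = 4/(2·2.646) = 0.756.

ω_n = 2.65 rad/s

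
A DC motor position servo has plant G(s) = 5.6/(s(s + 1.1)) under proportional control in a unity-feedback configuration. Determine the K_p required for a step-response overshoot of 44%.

From %OS = 100·exp(−πζ/√(1−ζ²)) = 44%, ζ = −ln(0.44)/√(π²+ln²(0.44)) = 0.2528.
Characteristic equation s² + 1.1s + 5.6K_p = 0 gives ζ = 1.1/(2√(5.6K_p)).
Setting ζ = 0.2528: √(5.6K_p) = 1.1/(2·0.2528) = 2.175, so K_p = 4.732/5.6 = 0.845.

K_p = 0.845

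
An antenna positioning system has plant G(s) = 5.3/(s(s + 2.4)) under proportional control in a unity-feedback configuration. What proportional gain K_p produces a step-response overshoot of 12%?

From %OS = 100·exp(−πζ/√(1−ζ²)) = 12%, ζ = −ln(0.12)/√(π²+ln²(0.12)) = 0.5594.
Characteristic equation s² + 2.4s + 5.3K_p = 0 gives ζ = 2.4/(2√(5.3K_p)).
Setting ζ = 0.5594: √(5.3K_p) = 2.4/(2·0.5594) = 2.145, so K_p = 4.601/5.3 = 0.868.

K_p = 0.868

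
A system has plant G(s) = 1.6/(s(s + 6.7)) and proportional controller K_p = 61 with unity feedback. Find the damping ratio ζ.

The closed-loop denominator is s(s+6.7) + 61·1.6 = s² + 6.7s + 97.6.
So ω_n² = 97.6 ⇒ ω_n = 9.879 rad/s, and ζ = 6.7/(2ω_n) = 0.339.

ζ = 0.339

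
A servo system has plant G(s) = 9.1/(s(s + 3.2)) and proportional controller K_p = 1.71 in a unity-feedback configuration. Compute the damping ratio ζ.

1 + K_p·G(s) = 0 gives s² + 3.2s + 15.56 = 0.
So ω_n² = 15.56 ⇒ ω_n = 3.945 rad/s, and ζ = 3.2/(2ω_n) = 0.406.

ζ = 0.406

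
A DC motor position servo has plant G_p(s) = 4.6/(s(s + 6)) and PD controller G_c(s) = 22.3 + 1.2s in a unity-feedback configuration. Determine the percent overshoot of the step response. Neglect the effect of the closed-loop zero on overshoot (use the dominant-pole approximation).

11.4%

Forward path: (22.3 + 1.2s)·4.6/(s(s+6)). The closed-loop characteristic equation is s² + (6 + 4.6·1.2)s + 4.6·22.3 = 0.
That is s² + 11.52s + 102.6 = 0, so ω_n = 10.13 rad/s and ζ = 11.52/(2·10.13) = 0.5687.
%OS = 100·exp(−πζ/√(1−ζ²)) = 11.4%.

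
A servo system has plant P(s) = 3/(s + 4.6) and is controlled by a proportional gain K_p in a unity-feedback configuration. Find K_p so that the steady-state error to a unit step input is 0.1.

Steady-state error for a unit step on this type-0 loop is 1/(1 + K_p·P(0)).
P(0) = 0.6522. Require 1/(1 + K_p·0.6522) = 0.1, so 1 + 0.6522·K_p = 10.
K_p = (10 − 1)/0.6522 = 13.8.

K_p = 13.8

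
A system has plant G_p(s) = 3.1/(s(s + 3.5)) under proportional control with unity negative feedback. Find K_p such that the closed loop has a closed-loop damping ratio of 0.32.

Closed-loop characteristic equation: s² + 3.5s + K_p·3.1 = 0.
So ω_n = √(3.1K_p) and 2ζω_n = 3.5, giving ζ = 3.5/(2√(3.1K_p)).
Setting ζ = 0.32: √(3.1K_p) = 3.5/(2·0.32) = 5.469, so K_p = 29.91/3.1 = 9.65.

K_p = 9.65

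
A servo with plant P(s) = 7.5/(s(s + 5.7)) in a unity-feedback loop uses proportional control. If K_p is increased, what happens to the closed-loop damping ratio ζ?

ζ = 5.7/(2√(7.5K_p)); increasing K_p raises the denominator, so ζ falls.

decrease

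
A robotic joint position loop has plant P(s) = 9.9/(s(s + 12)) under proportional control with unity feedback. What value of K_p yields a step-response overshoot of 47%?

K_p = 66.6

From %OS = 100·exp(−πζ/√(1−ζ²)) = 47%, ζ = −ln(0.47)/√(π²+ln²(0.47)) = 0.2337.
Characteristic equation s² + 12s + 9.9K_p = 0 gives ζ = 12/(2√(9.9K_p)).
Setting ζ = 0.2337: √(9.9K_p) = 12/(2·0.2337) = 25.68, so K_p = 659.3/9.9 = 66.6.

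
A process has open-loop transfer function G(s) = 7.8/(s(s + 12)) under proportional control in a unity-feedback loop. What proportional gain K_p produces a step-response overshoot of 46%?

From %OS = 100·exp(−πζ/√(1−ζ²)) = 46%, ζ = −ln(0.46)/√(π²+ln²(0.46)) = 0.24.
Characteristic equation s² + 12s + 7.8K_p = 0 gives ζ = 12/(2√(7.8K_p)).
Setting ζ = 0.24: √(7.8K_p) = 12/(2·0.24) = 25, so K_p = 625.2/7.8 = 80.2.

K_p = 80.2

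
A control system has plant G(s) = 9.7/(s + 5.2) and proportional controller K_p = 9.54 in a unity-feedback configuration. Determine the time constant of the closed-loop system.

Closed-loop transfer function: T(s) = K_p·G(s)/(1 + K_p·G(s)) = 92.54/(s + 5.2 + 92.54) = 92.54/(s + 97.74).
Time constant τ = 1/97.74 = 0.0102 s.

τ = 0.0102 s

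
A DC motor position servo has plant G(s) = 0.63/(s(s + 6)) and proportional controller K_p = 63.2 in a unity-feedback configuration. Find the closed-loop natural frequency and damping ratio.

ω_n = 6.31 rad/s, ζ = 0.475

1 + K_p·G(s) = 0 gives s² + 6s + 39.82 = 0.
Matching s² + 2ζω_n s + ω_n²: ω_n = √39.82 = 6.31 rad/s and 2ζω_n = 6, so ζ = 6/(2·6.31) = 0.475.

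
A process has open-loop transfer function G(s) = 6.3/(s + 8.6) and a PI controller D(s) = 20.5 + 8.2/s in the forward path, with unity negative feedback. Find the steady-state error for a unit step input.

The open loop D(s)G(s) has a pole at the origin (type 1), so the static position error constant is infinite and e_ss = 1/(1+∞) = 0.

0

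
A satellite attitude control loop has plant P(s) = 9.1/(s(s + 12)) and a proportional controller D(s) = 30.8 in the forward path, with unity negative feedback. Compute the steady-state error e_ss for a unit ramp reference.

0.0428

The loop has one pole at the origin (type 1). Velocity error constant K_v = lim_{s→0} s·D(s)P(s) = 30.8·9.1/12 = 23.36.
Steady-state error to a unit ramp: e_ss = 1/K_v = 0.0428.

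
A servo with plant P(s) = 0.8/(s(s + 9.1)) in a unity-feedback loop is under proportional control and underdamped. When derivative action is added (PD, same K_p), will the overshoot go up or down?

With PD the characteristic equation becomes s² + (a + K·K_d)s + K·K_p = 0; the damping term grows, ζ rises, overshoot falls.

decrease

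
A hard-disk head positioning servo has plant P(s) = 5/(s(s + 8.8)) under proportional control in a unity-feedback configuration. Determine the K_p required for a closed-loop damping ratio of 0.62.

Closed-loop characteristic equation: s² + 8.8s + K_p·5 = 0.
So ω_n = √(5K_p) and 2ζω_n = 8.8, giving ζ = 8.8/(2√(5K_p)).
Setting ζ = 0.62: √(5K_p) = 8.8/(2·0.62) = 7.097, so K_p = 50.36/5 = 10.1.

K_p = 10.1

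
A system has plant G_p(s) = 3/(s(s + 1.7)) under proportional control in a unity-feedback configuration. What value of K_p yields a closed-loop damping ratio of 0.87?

K_p = 0.318

Closed-loop characteristic equation: s² + 1.7s + K_p·3 = 0.
So ω_n = √(3K_p) and 2ζω_n = 1.7, giving ζ = 1.7/(2√(3K_p)).
Setting ζ = 0.87: √(3K_p) = 1.7/(2·0.87) = 0.977, so K_p = 0.9546/3 = 0.318.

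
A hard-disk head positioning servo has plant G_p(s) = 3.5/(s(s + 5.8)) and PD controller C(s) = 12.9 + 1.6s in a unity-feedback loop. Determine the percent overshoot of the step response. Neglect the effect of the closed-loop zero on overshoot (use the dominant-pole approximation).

0.652%

Forward path: (12.9 + 1.6s)·3.5/(s(s+5.8)). The closed-loop characteristic equation is s² + (5.8 + 3.5·1.6)s + 3.5·12.9 = 0.
That is s² + 11.4s + 45.15 = 0, so ω_n = 6.719 rad/s and ζ = 11.4/(2·6.719) = 0.8483.
%OS = 100·exp(−πζ/√(1−ζ²)) = 0.652%.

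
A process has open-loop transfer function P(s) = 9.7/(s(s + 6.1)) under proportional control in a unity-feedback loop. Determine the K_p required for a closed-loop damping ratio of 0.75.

Closed-loop characteristic equation: s² + 6.1s + K_p·9.7 = 0.
So ω_n = √(9.7K_p) and 2ζω_n = 6.1, giving ζ = 6.1/(2√(9.7K_p)).
Setting ζ = 0.75: √(9.7K_p) = 6.1/(2·0.75) = 4.067, so K_p = 16.54/9.7 = 1.7.

K_p = 1.7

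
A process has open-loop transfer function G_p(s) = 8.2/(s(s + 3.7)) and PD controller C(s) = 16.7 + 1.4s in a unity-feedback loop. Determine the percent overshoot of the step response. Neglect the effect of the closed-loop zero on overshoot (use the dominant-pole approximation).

Forward path: (16.7 + 1.4s)·8.2/(s(s+3.7)). The closed-loop characteristic equation is s² + (3.7 + 8.2·1.4)s + 8.2·16.7 = 0.
That is s² + 15.18s + 136.9 = 0, so ω_n = 11.7 rad/s and ζ = 15.18/(2·11.7) = 0.6486.
%OS = 100·exp(−πζ/√(1−ζ²)) = 6.88%.

6.88%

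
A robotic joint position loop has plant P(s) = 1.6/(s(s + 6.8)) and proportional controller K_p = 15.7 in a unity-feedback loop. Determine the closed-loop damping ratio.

The closed-loop denominator is s(s+6.8) + 15.7·1.6 = s² + 6.8s + 25.12.
Matching s² + 2ζω_n s + ω_n²: ω_n = √25.12 = 5.012 rad/s and 2ζω_n = 6.8, so ζ = 6.8/(2·5.012) = 0.678.

ζ = 0.678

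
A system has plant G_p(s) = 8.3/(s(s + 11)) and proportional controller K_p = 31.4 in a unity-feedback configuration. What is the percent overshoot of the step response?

From 1 + K_pG_p(s) = 0: s² + 11s + 260.6 = 0 ⇒ ω_n = 16.14, ζ = 0.3407.
%OS = 100·exp(−πζ/√(1−ζ²)) = 100·exp(−π·0.3407/√0.8839) = 32%.

32%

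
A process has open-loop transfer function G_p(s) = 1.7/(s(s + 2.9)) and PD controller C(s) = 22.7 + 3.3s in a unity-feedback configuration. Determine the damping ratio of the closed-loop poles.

Forward path: (22.7 + 3.3s)·1.7/(s(s+2.9)). The closed-loop characteristic equation is s² + (2.9 + 1.7·3.3)s + 1.7·22.7 = 0.
That is s² + 8.51s + 38.59 = 0, so ω_n = 6.212 rad/s and ζ = 8.51/(2·6.212) = 0.685.

ζ = 0.685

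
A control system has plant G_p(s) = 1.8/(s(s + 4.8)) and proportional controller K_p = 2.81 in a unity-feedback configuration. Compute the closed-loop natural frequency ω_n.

ω_n = 2.25 rad/s

With unity feedback the closed-loop characteristic equation is s² + 4.8s + 2.81·1.8 = s² + 4.8s + 5.058 = 0.
So ω_n² = 5.058 ⇒ ω_n = 2.249 rad/s, and ζ = 4.8/(2ω_n) = 1.07.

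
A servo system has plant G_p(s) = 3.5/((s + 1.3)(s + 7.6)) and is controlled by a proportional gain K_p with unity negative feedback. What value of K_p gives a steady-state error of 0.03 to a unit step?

Steady-state error for a unit step on this type-0 loop is 1/(1 + K_p·G_p(0)).
G_p(0) = 0.3543. Require 1/(1 + K_p·0.3543) = 0.03, so 1 + 0.3543·K_p = 33.33.
K_p = (33.33 − 1)/0.3543 = 91.3.

K_p = 91.3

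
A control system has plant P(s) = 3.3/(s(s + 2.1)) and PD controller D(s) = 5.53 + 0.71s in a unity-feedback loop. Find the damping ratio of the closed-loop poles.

ζ = 0.52

Forward path: (5.53 + 0.71s)·3.3/(s(s+2.1)). The closed-loop characteristic equation is s² + (2.1 + 3.3·0.71)s + 3.3·5.53 = 0.
That is s² + 4.443s + 18.25 = 0, so ω_n = 4.272 rad/s and ζ = 4.443/(2·4.272) = 0.52.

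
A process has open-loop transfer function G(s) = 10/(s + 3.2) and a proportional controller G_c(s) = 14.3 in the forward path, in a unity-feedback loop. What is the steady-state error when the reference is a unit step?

The loop is type 0. Static position error constant K_pos = G_c(0)·G(0) = 14.3·3.125 = 44.69.
Steady-state error to a unit step: e_ss = 1/(1+K_pos) = 1/45.69 = 0.0219.

0.0219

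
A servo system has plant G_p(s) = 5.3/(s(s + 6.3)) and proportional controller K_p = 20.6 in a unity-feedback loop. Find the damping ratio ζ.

The closed-loop denominator is s(s+6.3) + 20.6·5.3 = s² + 6.3s + 109.2.
Matching s² + 2ζω_n s + ω_n²: ω_n = √109.2 = 10.45 rad/s and 2ζω_n = 6.3, so ζ = 6.3/(2·10.45) = 0.301.

ζ = 0.301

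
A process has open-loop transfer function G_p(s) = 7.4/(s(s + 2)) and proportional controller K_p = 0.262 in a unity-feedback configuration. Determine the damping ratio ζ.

The closed-loop denominator is s(s+2) + 0.262·7.4 = s² + 2s + 1.939.
Matching s² + 2ζω_n s + ω_n²: ω_n = √1.939 = 1.392 rad/s and 2ζω_n = 2, so ζ = 2/(2·1.392) = 0.718.

ζ = 0.718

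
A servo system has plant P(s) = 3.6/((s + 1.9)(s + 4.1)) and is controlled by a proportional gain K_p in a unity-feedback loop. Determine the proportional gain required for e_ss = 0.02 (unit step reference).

K_p = 106

For a type-0 loop with proportional control, e_ss = 1/(1 + K_p·P(0)).
P(0) = 0.4621. Require 1/(1 + K_p·0.4621) = 0.02, so 1 + 0.4621·K_p = 50.
K_p = (50 − 1)/0.4621 = 106.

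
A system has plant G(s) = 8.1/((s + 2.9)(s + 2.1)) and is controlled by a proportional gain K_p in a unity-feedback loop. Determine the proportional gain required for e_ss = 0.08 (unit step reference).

Steady-state error for a unit step on this type-0 loop is 1/(1 + K_p·G(0)).
G(0) = 1.33. Require 1/(1 + K_p·1.33) = 0.08, so 1 + 1.33·K_p = 12.5.
K_p = (12.5 − 1)/1.33 = 8.65.

K_p = 8.65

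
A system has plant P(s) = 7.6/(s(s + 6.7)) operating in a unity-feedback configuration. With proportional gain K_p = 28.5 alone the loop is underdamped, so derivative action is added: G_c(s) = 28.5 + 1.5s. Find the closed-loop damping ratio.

ζ = 0.615

Forward path: (28.5 + 1.5s)·7.6/(s(s+6.7)). The closed-loop characteristic equation is s² + (6.7 + 7.6·1.5)s + 7.6·28.5 = 0.
That is s² + 18.1s + 216.6 = 0, so ω_n = 14.72 rad/s and ζ = 18.1/(2·14.72) = 0.6149.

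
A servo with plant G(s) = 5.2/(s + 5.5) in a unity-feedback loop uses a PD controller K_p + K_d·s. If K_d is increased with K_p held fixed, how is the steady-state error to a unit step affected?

K_d affects only the transient (the s-coefficient); the DC loop gain, and hence e_ss, depends only on K_p.

unchanged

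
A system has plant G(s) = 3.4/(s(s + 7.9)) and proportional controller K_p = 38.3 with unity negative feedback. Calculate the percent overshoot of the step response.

The closed-loop denominator s² + 7.9s + 130.2 gives ω_n = √130.2 = 11.41 and ζ = 7.9/(2ω_n) = 0.3461.
%OS = 100·exp(−πζ/√(1−ζ²)) = 100·exp(−π·0.3461/√0.8802) = 31.4%.

31.4%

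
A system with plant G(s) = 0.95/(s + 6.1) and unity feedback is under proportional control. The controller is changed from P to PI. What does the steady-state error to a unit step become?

Adding integral action puts a pole at s = 0 in the forward path, raising the system type to 1; a type-1 loop has zero steady-state error to a step.

0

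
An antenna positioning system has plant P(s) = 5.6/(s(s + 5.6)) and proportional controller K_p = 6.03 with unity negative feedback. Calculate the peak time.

T_p = 0.617 s

The closed-loop denominator s² + 5.6s + 33.77 gives ω_n = √33.77 = 5.811 and ζ = 5.6/(2ω_n) = 0.4818.
Damped frequency ω_d = ω_n√(1−ζ²) = 5.092 rad/s, so peak time T_p = π/ω_d = 0.617 s.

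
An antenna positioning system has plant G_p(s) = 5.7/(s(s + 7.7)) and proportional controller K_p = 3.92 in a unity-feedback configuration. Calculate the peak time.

T_p = 1.15 s

Closed-loop characteristic equation: s² + 7.7s + 22.34 = 0, so ω_n = 4.727 rad/s and ζ = 7.7/(2·4.727) = 0.8145.
Damped frequency ω_d = ω_n√(1−ζ²) = 2.743 rad/s, so peak time T_p = π/ω_d = 1.15 s.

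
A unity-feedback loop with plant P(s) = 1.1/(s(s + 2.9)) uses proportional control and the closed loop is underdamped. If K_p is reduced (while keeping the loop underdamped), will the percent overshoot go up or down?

decrease

ζ = 2.9/(2√(1.1K_p)) rises as K_p falls; higher damping means less overshoot.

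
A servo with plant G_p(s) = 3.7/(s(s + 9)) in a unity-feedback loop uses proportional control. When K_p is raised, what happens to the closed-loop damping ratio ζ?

ζ = 9/(2√(3.7K_p)); increasing K_p raises the denominator, so ζ falls.

decrease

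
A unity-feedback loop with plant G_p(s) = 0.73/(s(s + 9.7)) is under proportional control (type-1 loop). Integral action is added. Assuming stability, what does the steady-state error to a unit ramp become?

The integrator raises the loop to type 2, so K_v → ∞ and e_ss to a ramp is zero.

0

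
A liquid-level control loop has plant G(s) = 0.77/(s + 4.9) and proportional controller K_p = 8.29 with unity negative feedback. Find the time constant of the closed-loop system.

τ = 0.0886 s

Closed-loop transfer function: T(s) = K_p·G(s)/(1 + K_p·G(s)) = 6.383/(s + 4.9 + 6.383) = 6.383/(s + 11.28).
Time constant τ = 1/11.28 = 0.0886 s.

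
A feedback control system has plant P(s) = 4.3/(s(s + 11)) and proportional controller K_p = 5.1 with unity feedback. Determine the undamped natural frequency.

ω_n = 4.68 rad/s

With unity feedback the closed-loop characteristic equation is s² + 11s + 5.1·4.3 = s² + 11s + 21.93 = 0.
So ω_n² = 21.93 ⇒ ω_n = 4.683 rad/s, and ζ = 11/(2ω_n) = 1.17.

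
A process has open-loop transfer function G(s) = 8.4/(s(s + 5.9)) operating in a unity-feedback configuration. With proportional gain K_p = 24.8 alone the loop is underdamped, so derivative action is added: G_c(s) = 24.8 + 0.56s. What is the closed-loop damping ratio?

ζ = 0.367

Forward path: (24.8 + 0.56s)·8.4/(s(s+5.9)). The closed-loop characteristic equation is s² + (5.9 + 8.4·0.56)s + 8.4·24.8 = 0.
That is s² + 10.6s + 208.3 = 0, so ω_n = 14.43 rad/s and ζ = 10.6/(2·14.43) = 0.3673.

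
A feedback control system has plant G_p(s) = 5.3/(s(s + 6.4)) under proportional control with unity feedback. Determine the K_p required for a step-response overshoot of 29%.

From %OS = 100·exp(−πζ/√(1−ζ²)) = 29%, ζ = −ln(0.29)/√(π²+ln²(0.29)) = 0.3666.
Characteristic equation s² + 6.4s + 5.3K_p = 0 gives ζ = 6.4/(2√(5.3K_p)).
Setting ζ = 0.3666: √(5.3K_p) = 6.4/(2·0.3666) = 8.729, so K_p = 76.19/5.3 = 14.4.

K_p = 14.4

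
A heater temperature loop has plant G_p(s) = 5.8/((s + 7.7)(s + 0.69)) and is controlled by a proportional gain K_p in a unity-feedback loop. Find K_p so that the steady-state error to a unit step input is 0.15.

K_p = 5.19

The loop is type 0, so e_ss(step) = 1/(1 + K_pos) with K_pos = K_p·G_p(0).
G_p(0) = 1.092. Require 1/(1 + K_p·1.092) = 0.15, so 1 + 1.092·K_p = 6.667.
K_p = (6.667 − 1)/1.092 = 5.19.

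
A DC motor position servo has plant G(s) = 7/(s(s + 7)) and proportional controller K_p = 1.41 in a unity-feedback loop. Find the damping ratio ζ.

ζ = 1.11

With unity feedback the closed-loop characteristic equation is s² + 7s + 1.41·7 = s² + 7s + 9.87 = 0.
Matching s² + 2ζω_n s + ω_n²: ω_n = √9.87 = 3.142 rad/s and 2ζω_n = 7, so ζ = 7/(2·3.142) = 1.11.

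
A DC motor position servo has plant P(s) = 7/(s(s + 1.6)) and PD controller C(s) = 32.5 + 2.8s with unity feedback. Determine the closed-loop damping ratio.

Forward path: (32.5 + 2.8s)·7/(s(s+1.6)). The closed-loop characteristic equation is s² + (1.6 + 7·2.8)s + 7·32.5 = 0.
That is s² + 21.2s + 227.5 = 0, so ω_n = 15.08 rad/s and ζ = 21.2/(2·15.08) = 0.7028.

ζ = 0.703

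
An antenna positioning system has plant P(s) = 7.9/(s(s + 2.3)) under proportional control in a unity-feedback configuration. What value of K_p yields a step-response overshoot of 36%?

K_p = 1.75

From %OS = 100·exp(−πζ/√(1−ζ²)) = 36%, ζ = −ln(0.36)/√(π²+ln²(0.36)) = 0.3093.
Characteristic equation s² + 2.3s + 7.9K_p = 0 gives ζ = 2.3/(2√(7.9K_p)).
Setting ζ = 0.3093: √(7.9K_p) = 2.3/(2·0.3093) = 3.719, so K_p = 13.83/7.9 = 1.75.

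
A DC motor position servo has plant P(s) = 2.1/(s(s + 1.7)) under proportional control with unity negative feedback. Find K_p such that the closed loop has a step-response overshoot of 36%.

From %OS = 100·exp(−πζ/√(1−ζ²)) = 36%, ζ = −ln(0.36)/√(π²+ln²(0.36)) = 0.3093.
Characteristic equation s² + 1.7s + 2.1K_p = 0 gives ζ = 1.7/(2√(2.1K_p)).
Setting ζ = 0.3093: √(2.1K_p) = 1.7/(2·0.3093) = 2.749, so K_p = 7.554/2.1 = 3.6.

K_p = 3.6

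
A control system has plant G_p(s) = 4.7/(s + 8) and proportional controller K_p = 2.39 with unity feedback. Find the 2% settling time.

T_s ≈ 0.208 s

Closed-loop transfer function: T(s) = K_p·G_p(s)/(1 + K_p·G_p(s)) = 11.23/(s + 8 + 11.23) = 11.23/(s + 19.23).
Time constant τ = 1/19.23 = 0.05199 s, so the 2% settling time is about 4τ = 0.208 s.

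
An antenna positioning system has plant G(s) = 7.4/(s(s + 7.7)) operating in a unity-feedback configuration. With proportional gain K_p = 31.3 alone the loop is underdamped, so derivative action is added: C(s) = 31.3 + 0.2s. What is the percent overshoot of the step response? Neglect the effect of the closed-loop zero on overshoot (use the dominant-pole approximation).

37%

Forward path: (31.3 + 0.2s)·7.4/(s(s+7.7)). The closed-loop characteristic equation is s² + (7.7 + 7.4·0.2)s + 7.4·31.3 = 0.
That is s² + 9.18s + 231.6 = 0, so ω_n = 15.22 rad/s and ζ = 9.18/(2·15.22) = 0.3016.
%OS = 100·exp(−πζ/√(1−ζ²)) = 37%.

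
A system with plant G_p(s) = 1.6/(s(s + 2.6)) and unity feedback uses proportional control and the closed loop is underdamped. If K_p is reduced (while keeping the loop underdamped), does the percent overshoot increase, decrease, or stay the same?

ζ = 2.6/(2√(1.6K_p)) rises as K_p falls; higher damping means less overshoot.

decrease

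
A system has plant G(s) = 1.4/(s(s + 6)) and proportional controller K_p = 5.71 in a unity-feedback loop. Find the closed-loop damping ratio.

1 + K_p·G(s) = 0 gives s² + 6s + 7.994 = 0.
So ω_n² = 7.994 ⇒ ω_n = 2.827 rad/s, and ζ = 6/(2ω_n) = 1.06.

ζ = 1.06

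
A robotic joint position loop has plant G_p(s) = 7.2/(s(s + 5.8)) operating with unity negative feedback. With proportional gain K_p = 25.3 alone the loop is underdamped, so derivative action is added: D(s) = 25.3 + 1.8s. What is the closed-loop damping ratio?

ζ = 0.695

Forward path: (25.3 + 1.8s)·7.2/(s(s+5.8)). The closed-loop characteristic equation is s² + (5.8 + 7.2·1.8)s + 7.2·25.3 = 0.
That is s² + 18.76s + 182.2 = 0, so ω_n = 13.5 rad/s and ζ = 18.76/(2·13.5) = 0.695.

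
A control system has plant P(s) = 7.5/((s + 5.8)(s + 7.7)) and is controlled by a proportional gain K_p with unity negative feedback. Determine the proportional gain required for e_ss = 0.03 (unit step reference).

K_p = 193

Steady-state error for a unit step on this type-0 loop is 1/(1 + K_p·P(0)).
P(0) = 0.1679. Require 1/(1 + K_p·0.1679) = 0.03, so 1 + 0.1679·K_p = 33.33.
K_p = (33.33 − 1)/0.1679 = 193.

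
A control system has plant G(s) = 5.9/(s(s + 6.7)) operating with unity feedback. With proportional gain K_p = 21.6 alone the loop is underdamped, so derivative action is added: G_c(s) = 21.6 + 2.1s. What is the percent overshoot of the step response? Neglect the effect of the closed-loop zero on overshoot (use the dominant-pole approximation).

0.691%

Forward path: (21.6 + 2.1s)·5.9/(s(s+6.7)). The closed-loop characteristic equation is s² + (6.7 + 5.9·2.1)s + 5.9·21.6 = 0.
That is s² + 19.09s + 127.4 = 0, so ω_n = 11.29 rad/s and ζ = 19.09/(2·11.29) = 0.8455.
%OS = 100·exp(−πζ/√(1−ζ²)) = 0.691%.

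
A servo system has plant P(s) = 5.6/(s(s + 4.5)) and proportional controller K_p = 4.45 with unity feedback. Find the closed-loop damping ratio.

1 + K_p·P(s) = 0 gives s² + 4.5s + 24.92 = 0.
Matching s² + 2ζω_n s + ω_n²: ω_n = √24.92 = 4.992 rad/s and 2ζω_n = 4.5, so ζ = 4.5/(2·4.992) = 0.451.

ζ = 0.451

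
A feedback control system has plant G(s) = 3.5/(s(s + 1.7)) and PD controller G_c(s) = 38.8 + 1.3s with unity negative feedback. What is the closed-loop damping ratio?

Forward path: (38.8 + 1.3s)·3.5/(s(s+1.7)). The closed-loop characteristic equation is s² + (1.7 + 3.5·1.3)s + 3.5·38.8 = 0.
That is s² + 6.25s + 135.8 = 0, so ω_n = 11.65 rad/s and ζ = 6.25/(2·11.65) = 0.2682.

ζ = 0.268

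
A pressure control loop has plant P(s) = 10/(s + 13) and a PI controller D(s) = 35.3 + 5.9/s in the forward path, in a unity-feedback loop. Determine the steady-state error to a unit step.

0

The open loop D(s)P(s) has a pole at the origin (type 1), so the static position error constant is infinite and e_ss = 1/(1+∞) = 0.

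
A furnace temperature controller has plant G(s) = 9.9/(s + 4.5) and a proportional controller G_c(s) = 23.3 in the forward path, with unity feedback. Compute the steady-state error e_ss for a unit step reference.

The loop is type 0. Static position error constant K_pos = G_c(0)·G(0) = 23.3·2.2 = 51.26.
Steady-state error to a unit step: e_ss = 1/(1+K_pos) = 1/52.26 = 0.0191.

0.0191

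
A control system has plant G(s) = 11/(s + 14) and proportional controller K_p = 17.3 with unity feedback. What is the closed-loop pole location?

s = -204.3

Closed-loop transfer function: T(s) = K_p·G(s)/(1 + K_p·G(s)) = 190.3/(s + 14 + 190.3) = 190.3/(s + 204.3).
The closed-loop pole is at s = −204.3.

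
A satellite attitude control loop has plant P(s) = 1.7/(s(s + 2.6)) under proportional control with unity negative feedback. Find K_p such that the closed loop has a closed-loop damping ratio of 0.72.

Closed-loop characteristic equation: s² + 2.6s + K_p·1.7 = 0.
So ω_n = √(1.7K_p) and 2ζω_n = 2.6, giving ζ = 2.6/(2√(1.7K_p)).
Setting ζ = 0.72: √(1.7K_p) = 2.6/(2·0.72) = 1.806, so K_p = 3.26/1.7 = 1.92.

K_p = 1.92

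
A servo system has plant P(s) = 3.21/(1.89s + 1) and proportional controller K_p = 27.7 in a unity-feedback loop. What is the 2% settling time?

Closed loop: T(s) = K_p·P/(1+K_p·P) = 88.92/(1.89s + 1 + 88.92), with pole at s = −(1 + 88.92)/1.89 = −47.58.
τ = 1/47.58 = 0.02102 s, so 2% settling time ≈ 4τ = 0.0841 s.

T_s ≈ 0.0841 s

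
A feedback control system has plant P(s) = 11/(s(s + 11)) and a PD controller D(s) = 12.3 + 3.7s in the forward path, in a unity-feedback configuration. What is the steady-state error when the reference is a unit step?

The open loop D(s)P(s) has a pole at the origin (type 1), so the static position error constant is infinite and e_ss = 1/(1+∞) = 0.

0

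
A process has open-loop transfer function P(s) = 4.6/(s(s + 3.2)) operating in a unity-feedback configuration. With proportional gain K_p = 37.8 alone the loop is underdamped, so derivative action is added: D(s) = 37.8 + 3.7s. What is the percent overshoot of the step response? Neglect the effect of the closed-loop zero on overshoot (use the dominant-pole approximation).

2.35%

Forward path: (37.8 + 3.7s)·4.6/(s(s+3.2)). The closed-loop characteristic equation is s² + (3.2 + 4.6·3.7)s + 4.6·37.8 = 0.
That is s² + 20.22s + 173.9 = 0, so ω_n = 13.19 rad/s and ζ = 20.22/(2·13.19) = 0.7667.
%OS = 100·exp(−πζ/√(1−ζ²)) = 2.35%.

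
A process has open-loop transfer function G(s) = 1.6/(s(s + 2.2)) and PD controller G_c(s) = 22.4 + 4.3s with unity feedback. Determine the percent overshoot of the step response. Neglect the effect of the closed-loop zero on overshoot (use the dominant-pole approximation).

Forward path: (22.4 + 4.3s)·1.6/(s(s+2.2)). The closed-loop characteristic equation is s² + (2.2 + 1.6·4.3)s + 1.6·22.4 = 0.
That is s² + 9.08s + 35.84 = 0, so ω_n = 5.987 rad/s and ζ = 9.08/(2·5.987) = 0.7584.
%OS = 100·exp(−πζ/√(1−ζ²)) = 2.59%.

2.59%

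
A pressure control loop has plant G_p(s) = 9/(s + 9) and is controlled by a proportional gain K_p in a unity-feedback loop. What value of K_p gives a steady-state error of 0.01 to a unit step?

K_p = 99

For a type-0 loop with proportional control, e_ss = 1/(1 + K_p·G_p(0)).
G_p(0) = 1. Require 1/(1 + K_p·1) = 0.01, so 1 + 1·K_p = 100.
K_p = (100 − 1)/1 = 99.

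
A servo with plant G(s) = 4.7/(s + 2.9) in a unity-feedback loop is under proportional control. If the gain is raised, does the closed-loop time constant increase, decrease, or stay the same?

The closed-loop bandwidth 2.9+K_p·4.7 grows with K_p, so τ shrinks.

decrease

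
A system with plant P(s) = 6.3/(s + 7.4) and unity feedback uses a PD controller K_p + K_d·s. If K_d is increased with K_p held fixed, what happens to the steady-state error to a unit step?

At s = 0 the derivative term contributes nothing: C(0) = K_p regardless of K_d, so K_pos = K_p·P(0) and e_ss are unchanged.

unchanged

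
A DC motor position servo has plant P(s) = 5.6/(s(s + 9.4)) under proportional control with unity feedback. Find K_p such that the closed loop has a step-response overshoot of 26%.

K_p = 25.4

From %OS = 100·exp(−πζ/√(1−ζ²)) = 26%, ζ = −ln(0.26)/√(π²+ln²(0.26)) = 0.3941.
Characteristic equation s² + 9.4s + 5.6K_p = 0 gives ζ = 9.4/(2√(5.6K_p)).
Setting ζ = 0.3941: √(5.6K_p) = 9.4/(2·0.3941) = 11.93, so K_p = 142.2/5.6 = 25.4.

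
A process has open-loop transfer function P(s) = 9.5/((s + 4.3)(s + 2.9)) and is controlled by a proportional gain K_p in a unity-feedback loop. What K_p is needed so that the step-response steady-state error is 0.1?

For a type-0 loop with proportional control, e_ss = 1/(1 + K_p·P(0)).
P(0) = 0.7618. Require 1/(1 + K_p·0.7618) = 0.1, so 1 + 0.7618·K_p = 10.
K_p = (10 − 1)/0.7618 = 11.8.

K_p = 11.8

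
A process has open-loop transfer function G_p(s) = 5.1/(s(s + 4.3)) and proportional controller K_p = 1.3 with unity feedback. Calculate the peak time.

The closed-loop denominator s² + 4.3s + 6.63 gives ω_n = √6.63 = 2.575 and ζ = 4.3/(2ω_n) = 0.835.
Damped frequency ω_d = ω_n√(1−ζ²) = 1.417 rad/s, so peak time T_p = π/ω_d = 2.22 s.

T_p = 2.22 s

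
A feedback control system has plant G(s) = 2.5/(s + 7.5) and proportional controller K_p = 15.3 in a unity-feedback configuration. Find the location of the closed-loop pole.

s = -45.75

Closed-loop transfer function: T(s) = K_p·G(s)/(1 + K_p·G(s)) = 38.25/(s + 7.5 + 38.25) = 38.25/(s + 45.75).
The closed-loop pole is at s = −45.75.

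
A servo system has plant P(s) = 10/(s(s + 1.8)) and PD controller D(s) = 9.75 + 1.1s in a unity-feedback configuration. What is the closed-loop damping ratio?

ζ = 0.648

Forward path: (9.75 + 1.1s)·10/(s(s+1.8)). The closed-loop characteristic equation is s² + (1.8 + 10·1.1)s + 10·9.75 = 0.
That is s² + 12.8s + 97.5 = 0, so ω_n = 9.874 rad/s and ζ = 12.8/(2·9.874) = 0.6482.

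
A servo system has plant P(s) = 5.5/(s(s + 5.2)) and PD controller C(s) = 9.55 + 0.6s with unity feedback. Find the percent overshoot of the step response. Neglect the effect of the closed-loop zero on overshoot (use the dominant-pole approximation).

10.3%

Forward path: (9.55 + 0.6s)·5.5/(s(s+5.2)). The closed-loop characteristic equation is s² + (5.2 + 5.5·0.6)s + 5.5·9.55 = 0.
That is s² + 8.5s + 52.53 = 0, so ω_n = 7.247 rad/s and ζ = 8.5/(2·7.247) = 0.5864.
%OS = 100·exp(−πζ/√(1−ζ²)) = 10.3%.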